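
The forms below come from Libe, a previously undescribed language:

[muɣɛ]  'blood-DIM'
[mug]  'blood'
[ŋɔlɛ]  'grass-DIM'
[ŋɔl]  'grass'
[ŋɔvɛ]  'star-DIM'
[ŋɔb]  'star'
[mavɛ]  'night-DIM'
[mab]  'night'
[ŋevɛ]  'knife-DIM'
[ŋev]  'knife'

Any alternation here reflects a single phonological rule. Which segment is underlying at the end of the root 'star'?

/b/

The root 'star' surfaces as [ŋɔvɛ] and [ŋɔb], with a stem-final [v] ~ [b] alternation.
Compare 'knife', with invariant [v] in [ŋevɛ] and [ŋev]: an analysis with underlying /v/ and a rule producing [b] in isolation would wrongly predict alternation here too.
The alternation reflects intervocalic spirantization: voiced stops become fricatives between vowels. /b/ is underlying.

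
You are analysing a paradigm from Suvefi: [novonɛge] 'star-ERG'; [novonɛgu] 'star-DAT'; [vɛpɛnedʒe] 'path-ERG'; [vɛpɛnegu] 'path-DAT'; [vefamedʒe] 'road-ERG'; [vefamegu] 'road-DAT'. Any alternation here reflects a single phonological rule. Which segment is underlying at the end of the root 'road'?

In [vefamedʒe] and [vefamegu] the final segment of 'road' alternates: [dʒ] ~ [g].
The stem 'star' ([novonɛge], [novonɛgu]) shows [g] unchanged in both environments, so [g] cannot be basic with [dʒ] derived before the ERG suffix.
The alternation reflects depalatalization: palato-alveolar /dʒ/ becomes [g] when no front vowel follows. /dʒ/ is underlying.

/dʒ/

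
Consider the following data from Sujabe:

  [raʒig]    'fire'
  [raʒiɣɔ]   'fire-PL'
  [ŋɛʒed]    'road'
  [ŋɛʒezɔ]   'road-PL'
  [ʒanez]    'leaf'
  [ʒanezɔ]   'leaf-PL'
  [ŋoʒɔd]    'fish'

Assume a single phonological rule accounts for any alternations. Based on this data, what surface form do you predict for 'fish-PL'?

[ŋoʒɔzɔ]

The root 'road' surfaces as [ŋɛʒed] and [ŋɛʒezɔ], with a stem-final [d] ~ [z] alternation.
Compare 'leaf', with invariant [z] in [ʒanez] and [ʒanezɔ]: an analysis with underlying /z/ and a rule producing [d] in isolation would wrongly predict alternation here too.
The underlying segment must be /d/; voiced stops become fricatives between vowels, yielding [z] there.
From [ŋoʒɔd] the stem 'fish' is /ŋoʒɔd/; between vowels this yields [ŋoʒɔzɔ].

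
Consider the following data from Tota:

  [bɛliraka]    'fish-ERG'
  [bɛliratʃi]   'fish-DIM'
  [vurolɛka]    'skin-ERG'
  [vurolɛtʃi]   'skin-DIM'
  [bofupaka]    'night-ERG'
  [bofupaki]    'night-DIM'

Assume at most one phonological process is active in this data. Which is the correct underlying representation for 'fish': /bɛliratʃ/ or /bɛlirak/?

'fish' shows [k] ~ [tʃ] at the end of the stem ([bɛliraka] vs [bɛliratʃi]).
The stem 'night' ([bofupaka], [bofupaki]) shows [k] unchanged in both environments, so [k] cannot be basic with [tʃ] derived before the DIM suffix.
So /tʃ/ is underlying, and a rule of depalatalization — palato-alveolar /tʃ/ becomes [k] when no front vowel follows — gives [k].

/bɛliratʃ/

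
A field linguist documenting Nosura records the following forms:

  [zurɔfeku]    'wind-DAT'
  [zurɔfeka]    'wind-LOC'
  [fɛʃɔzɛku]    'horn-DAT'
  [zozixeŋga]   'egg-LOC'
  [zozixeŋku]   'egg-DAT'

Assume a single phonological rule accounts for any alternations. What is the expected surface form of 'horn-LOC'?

The LOC suffix surfaces as [-ga] and [-ka], depending on the final segment of the stem.
By contrast the DAT suffix keeps its initial [k] throughout — that segment must be underlying.
The LOC suffix is therefore /-ga/ underlyingly, with post-vocalic devoicing: voiced stops become voiceless after a vowel.
After 'horn', which ends in a vowel, the suffix surfaces as [-ka], giving [fɛʃɔzɛka].

[fɛʃɔzɛka]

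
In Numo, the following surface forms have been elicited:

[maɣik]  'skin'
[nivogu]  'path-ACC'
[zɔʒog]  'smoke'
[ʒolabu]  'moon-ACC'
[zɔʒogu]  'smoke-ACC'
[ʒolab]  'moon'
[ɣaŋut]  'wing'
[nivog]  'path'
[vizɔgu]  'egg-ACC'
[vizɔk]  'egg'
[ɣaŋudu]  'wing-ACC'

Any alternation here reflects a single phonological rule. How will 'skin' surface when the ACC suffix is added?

The root 'egg' surfaces as [vizɔk] and [vizɔgu], with a stem-final [k] ~ [g] alternation.
Compare 'smoke', with invariant [g] in [zɔʒog] and [zɔʒogu]: an analysis with underlying /g/ and a rule producing [k] in isolation would wrongly predict alternation here too.
So /k/ is underlying, and a rule of intervocalic voicing — voiceless stops become voiced between vowels — gives [g].
From [maɣik] the stem 'skin' is /maɣik/; between vowels this yields [maɣigu].

[maɣigu]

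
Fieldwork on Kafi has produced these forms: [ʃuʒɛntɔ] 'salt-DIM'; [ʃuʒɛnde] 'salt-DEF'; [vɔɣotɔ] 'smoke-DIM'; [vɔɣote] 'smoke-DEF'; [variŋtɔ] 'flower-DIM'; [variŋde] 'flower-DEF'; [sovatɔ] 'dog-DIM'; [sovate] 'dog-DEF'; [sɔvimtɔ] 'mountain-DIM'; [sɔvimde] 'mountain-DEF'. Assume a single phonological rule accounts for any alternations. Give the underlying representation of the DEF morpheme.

The DEF morpheme has two allomorphs, [-de] and [-te].
By contrast the DIM suffix keeps its initial [t] throughout — that segment must be underlying.
The DEF suffix is therefore /-de/ underlyingly, with post-vocalic devoicing: voiced stops become voiceless after a vowel.

/-de/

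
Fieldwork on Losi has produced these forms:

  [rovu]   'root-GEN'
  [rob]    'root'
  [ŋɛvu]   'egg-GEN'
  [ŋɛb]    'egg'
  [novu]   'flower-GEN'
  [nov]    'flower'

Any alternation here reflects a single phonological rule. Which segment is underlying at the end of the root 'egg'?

The root 'egg' surfaces as [ŋɛvu] and [ŋɛb], with a stem-final [v] ~ [b] alternation.
Compare 'flower', with invariant [v] in [novu] and [nov]: an analysis with underlying /v/ and a rule producing [b] in isolation would wrongly predict alternation here too.
The alternation reflects intervocalic spirantization: voiced stops become fricatives between vowels. /b/ is underlying.

/b/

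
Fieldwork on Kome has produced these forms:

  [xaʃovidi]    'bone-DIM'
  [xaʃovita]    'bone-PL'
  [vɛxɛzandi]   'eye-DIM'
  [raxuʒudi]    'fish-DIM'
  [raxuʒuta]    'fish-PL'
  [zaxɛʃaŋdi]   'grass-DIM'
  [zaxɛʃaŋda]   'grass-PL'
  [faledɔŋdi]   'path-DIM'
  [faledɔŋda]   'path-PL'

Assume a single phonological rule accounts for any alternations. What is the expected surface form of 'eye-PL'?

The PL suffix surfaces as [-da] and [-ta], depending on the final segment of the stem.
By contrast the DIM suffix keeps its initial [d] throughout — that segment must be underlying.
The PL suffix is therefore /-ta/ underlyingly, with post-nasal voicing: voiceless stops become voiced after a nasal.
After 'eye', which ends in a nasal, the suffix surfaces as [-da], giving [vɛxɛzanda].

[vɛxɛzanda]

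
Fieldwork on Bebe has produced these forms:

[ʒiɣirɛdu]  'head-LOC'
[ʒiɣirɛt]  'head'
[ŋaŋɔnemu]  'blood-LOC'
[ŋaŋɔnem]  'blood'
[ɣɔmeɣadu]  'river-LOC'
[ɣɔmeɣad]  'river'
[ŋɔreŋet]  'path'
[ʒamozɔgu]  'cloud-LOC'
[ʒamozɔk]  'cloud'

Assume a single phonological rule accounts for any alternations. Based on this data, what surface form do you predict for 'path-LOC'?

The stem for 'head' ends in [d] in [ʒiɣirɛdu] but [t] in [ʒiɣirɛt].
But 'river' keeps [d] in both environments ([ɣɔmeɣadu], [ɣɔmeɣad]), so there is no rule changing /d/ to [t] in isolation.
The alternation reflects intervocalic voicing: voiceless stops become voiced between vowels. /t/ is underlying.
From [ŋɔreŋet] the stem 'path' is /ŋɔreŋet/; between vowels this yields [ŋɔreŋedu].

[ŋɔreŋedu]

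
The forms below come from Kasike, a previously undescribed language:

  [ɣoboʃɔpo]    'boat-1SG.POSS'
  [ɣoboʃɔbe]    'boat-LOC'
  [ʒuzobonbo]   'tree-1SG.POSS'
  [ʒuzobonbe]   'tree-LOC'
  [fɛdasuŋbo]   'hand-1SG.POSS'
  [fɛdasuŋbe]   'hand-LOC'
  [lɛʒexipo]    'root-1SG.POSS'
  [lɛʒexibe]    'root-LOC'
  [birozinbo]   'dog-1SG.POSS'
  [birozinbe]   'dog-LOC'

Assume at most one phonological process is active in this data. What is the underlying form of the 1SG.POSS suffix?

The 1SG.POSS suffix surfaces as [-bo] and [-po], depending on the final segment of the stem.
By contrast the LOC suffix keeps its initial [b] throughout — that segment must be underlying.
The 1SG.POSS suffix is therefore /-po/ underlyingly, with post-nasal voicing: voiceless stops become voiced after a nasal.

/-po/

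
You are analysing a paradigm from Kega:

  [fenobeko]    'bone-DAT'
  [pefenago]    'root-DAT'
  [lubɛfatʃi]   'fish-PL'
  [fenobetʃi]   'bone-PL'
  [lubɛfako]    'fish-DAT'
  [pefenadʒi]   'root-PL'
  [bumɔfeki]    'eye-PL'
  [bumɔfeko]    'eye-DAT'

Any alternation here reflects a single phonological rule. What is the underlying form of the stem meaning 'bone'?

The stem for 'bone' ends in [tʃ] in [fenobetʃi] but [k] in [fenobeko].
The stem 'eye' ([bumɔfeki], [bumɔfeko]) shows [k] unchanged in both environments, so [k] cannot be basic with [tʃ] derived before the PL suffix.
The alternation reflects depalatalization: palato-alveolar /tʃ/ and /dʒ/ become [k] and [g] when no front vowel follows. /tʃ/ is underlying.

/fenobetʃ/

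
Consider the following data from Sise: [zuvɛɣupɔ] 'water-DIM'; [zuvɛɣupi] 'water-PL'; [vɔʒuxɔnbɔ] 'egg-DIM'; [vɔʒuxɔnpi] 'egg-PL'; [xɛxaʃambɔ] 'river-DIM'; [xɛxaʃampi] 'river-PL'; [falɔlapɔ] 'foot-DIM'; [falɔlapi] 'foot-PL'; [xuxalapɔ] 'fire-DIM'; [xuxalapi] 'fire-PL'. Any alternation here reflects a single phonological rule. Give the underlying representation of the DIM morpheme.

The DIM suffix surfaces as [-bɔ] and [-pɔ], depending on the final segment of the stem.
By contrast the PL suffix keeps its initial [p] throughout — that segment must be underlying.
So the underlying form is /-bɔ/, and voiced stops become voiceless after a vowel.

/-bɔ/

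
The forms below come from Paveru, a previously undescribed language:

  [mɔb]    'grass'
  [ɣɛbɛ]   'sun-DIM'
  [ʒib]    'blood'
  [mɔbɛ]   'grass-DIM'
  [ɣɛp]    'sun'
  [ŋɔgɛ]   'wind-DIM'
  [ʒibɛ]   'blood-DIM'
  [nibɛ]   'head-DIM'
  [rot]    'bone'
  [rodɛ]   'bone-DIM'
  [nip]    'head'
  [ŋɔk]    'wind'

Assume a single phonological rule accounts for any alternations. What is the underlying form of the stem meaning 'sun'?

In [ɣɛp] and [ɣɛbɛ] the final segment of 'sun' alternates: [p] ~ [b].
Compare 'blood', with invariant [b] in [ʒib] and [ʒibɛ]: an analysis with underlying /b/ and a rule producing [p] in isolation would wrongly predict alternation here too.
The alternation reflects intervocalic voicing: voiceless stops become voiced between vowels. /p/ is underlying.
The underlying form of 'sun' is therefore /ɣɛp/.

/ɣɛp/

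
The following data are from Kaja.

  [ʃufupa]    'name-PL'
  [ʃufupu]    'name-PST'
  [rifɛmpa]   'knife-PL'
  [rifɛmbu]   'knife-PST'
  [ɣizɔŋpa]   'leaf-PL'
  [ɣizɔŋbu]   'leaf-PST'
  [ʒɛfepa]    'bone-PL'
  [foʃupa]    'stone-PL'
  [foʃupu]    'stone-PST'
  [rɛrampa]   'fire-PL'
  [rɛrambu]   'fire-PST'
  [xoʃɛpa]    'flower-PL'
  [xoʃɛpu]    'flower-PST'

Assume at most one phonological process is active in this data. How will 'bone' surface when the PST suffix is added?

The PST suffix surfaces as [-bu] and [-pu], depending on the final segment of the stem.
The PL suffix, which begins with [p], is invariant after every stem; so [p] is not altered by any rule here.
The PST suffix is therefore /-bu/ underlyingly, with post-vocalic devoicing: voiced stops become voiceless after a vowel.
After 'bone', which ends in a vowel, the suffix surfaces as [-pu], giving [ʒɛfepu].

[ʒɛfepu]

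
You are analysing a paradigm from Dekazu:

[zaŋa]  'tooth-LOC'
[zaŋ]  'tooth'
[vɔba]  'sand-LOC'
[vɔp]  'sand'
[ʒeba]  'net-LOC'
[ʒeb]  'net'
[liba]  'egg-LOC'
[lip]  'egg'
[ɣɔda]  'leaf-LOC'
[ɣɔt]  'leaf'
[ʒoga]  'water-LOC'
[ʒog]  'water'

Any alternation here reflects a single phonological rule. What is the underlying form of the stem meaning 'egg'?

The stem for 'egg' ends in [b] in [liba] but [p] in [lip].
Compare 'net', with invariant [b] in [ʒeba] and [ʒeb]: an analysis with underlying /b/ and a rule producing [p] in isolation would wrongly predict alternation here too.
Therefore /p/ is basic and [b] is derived by intervocalic voicing (voiceless stops become voiced between vowels).

/lip/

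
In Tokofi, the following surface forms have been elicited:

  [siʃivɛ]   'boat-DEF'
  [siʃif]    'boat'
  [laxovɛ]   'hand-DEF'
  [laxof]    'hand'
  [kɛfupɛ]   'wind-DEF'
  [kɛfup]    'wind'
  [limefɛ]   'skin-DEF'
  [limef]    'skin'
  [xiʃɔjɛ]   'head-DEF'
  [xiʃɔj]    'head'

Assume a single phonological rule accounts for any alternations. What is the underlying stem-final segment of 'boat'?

/v/

The root 'boat' surfaces as [siʃivɛ] and [siʃif], with a stem-final [v] ~ [f] alternation.
If /f/ were underlying and a rule turned it into [v] before the DEF suffix, 'skin' would also alternate; but it has [f] in both [limefɛ] and [limef].
So /v/ is underlying, and a rule of word-final obstruent devoicing — voiced obstruents become voiceless word-finally — gives [f].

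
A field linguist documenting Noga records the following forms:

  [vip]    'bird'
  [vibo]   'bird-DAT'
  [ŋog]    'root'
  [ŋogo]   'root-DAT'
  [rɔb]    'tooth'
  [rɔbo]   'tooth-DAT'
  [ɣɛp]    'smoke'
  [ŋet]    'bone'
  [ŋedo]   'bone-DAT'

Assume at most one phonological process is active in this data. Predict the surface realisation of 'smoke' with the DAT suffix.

[ɣɛbo]

In [vip] and [vibo] the final segment of 'bird' alternates: [p] ~ [b].
Compare 'tooth', with invariant [b] in [rɔb] and [rɔbo]: an analysis with underlying /b/ and a rule producing [p] in isolation would wrongly predict alternation here too.
Therefore /p/ is basic and [b] is derived by intervocalic voicing (voiceless stops become voiced between vowels).
The one attested form of 'smoke', [ɣɛp], shows underlying /ɣɛp/. Applying the same rule between vowels gives [ɣɛbo].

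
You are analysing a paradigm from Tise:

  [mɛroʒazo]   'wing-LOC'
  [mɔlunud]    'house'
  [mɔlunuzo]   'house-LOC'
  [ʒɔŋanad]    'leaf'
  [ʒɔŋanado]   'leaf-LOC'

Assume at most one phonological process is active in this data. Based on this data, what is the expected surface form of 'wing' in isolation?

'house' shows [d] ~ [z] at the end of the stem ([mɔlunud] vs [mɔlunuzo]).
If /d/ were underlying and a rule turned it into [z] before the LOC suffix, 'leaf' would also alternate; but it has [d] in both [ʒɔŋanad] and [ʒɔŋanado].
The underlying segment must be /z/; voiced fricatives become stops word-finally, yielding [d] there.
From [mɛroʒazo] the stem 'wing' is /mɛroʒaz/; word-finally this yields [mɛroʒad].

[mɛroʒad]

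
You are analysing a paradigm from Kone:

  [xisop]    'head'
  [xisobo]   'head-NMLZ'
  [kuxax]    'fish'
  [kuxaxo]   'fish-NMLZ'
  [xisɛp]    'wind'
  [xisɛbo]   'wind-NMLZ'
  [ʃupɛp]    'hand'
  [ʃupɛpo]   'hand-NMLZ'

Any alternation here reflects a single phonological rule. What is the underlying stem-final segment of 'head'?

In [xisop] and [xisobo] the final segment of 'head' alternates: [p] ~ [b].
But 'hand' keeps [p] in both environments ([ʃupɛp], [ʃupɛpo]), so there is no rule changing /p/ to [b] before the NMLZ suffix.
Therefore /b/ is basic and [p] is derived by word-final obstruent devoicing (voiced obstruents become voiceless word-finally).

/b/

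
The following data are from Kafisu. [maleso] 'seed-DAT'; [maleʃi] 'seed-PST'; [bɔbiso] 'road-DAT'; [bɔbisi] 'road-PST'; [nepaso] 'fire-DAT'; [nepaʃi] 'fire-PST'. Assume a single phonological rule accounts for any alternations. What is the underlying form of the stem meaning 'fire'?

The stem for 'fire' ends in [s] in [nepaso] but [ʃ] in [nepaʃi].
But 'road' keeps [s] in both environments ([bɔbiso], [bɔbisi]), so there is no rule changing /s/ to [ʃ] before the PST suffix.
Therefore /ʃ/ is basic and [s] is derived by depalatalization (palato-alveolar /ʃ/ becomes [s] when no front vowel follows).

/nepaʃ/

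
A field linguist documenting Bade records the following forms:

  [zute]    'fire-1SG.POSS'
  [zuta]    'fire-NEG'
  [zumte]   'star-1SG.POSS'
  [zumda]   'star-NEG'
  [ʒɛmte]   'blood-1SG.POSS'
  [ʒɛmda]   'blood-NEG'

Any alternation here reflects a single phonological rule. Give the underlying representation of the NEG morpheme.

/-da/

The NEG morpheme has two allomorphs, [-da] and [-ta].
The 1SG.POSS suffix, which begins with [t], is invariant after every stem; so [t] is not altered by any rule here.
So the underlying form is /-da/, and voiced stops become voiceless after a vowel.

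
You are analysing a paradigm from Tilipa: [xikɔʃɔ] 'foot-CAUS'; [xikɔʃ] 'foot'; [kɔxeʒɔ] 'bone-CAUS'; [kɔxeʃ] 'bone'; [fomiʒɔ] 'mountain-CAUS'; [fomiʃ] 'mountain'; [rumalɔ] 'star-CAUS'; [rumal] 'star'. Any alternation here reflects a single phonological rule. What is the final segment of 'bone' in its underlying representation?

/ʒ/

The stem for 'bone' ends in [ʒ] in [kɔxeʒɔ] but [ʃ] in [kɔxeʃ].
If /ʃ/ were underlying and a rule turned it into [ʒ] before the CAUS suffix, 'foot' would also alternate; but it has [ʃ] in both [xikɔʃɔ] and [xikɔʃ].
So /ʒ/ is underlying, and a rule of word-final obstruent devoicing — voiced obstruents become voiceless word-finally — gives [ʃ].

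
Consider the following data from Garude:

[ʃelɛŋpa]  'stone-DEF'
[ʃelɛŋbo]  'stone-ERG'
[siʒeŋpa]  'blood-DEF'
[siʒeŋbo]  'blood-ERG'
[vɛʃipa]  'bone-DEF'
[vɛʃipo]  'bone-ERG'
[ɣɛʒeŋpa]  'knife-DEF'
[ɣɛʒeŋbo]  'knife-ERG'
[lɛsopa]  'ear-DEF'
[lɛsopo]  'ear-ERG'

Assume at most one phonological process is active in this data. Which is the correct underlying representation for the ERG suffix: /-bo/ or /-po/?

The ERG morpheme has two allomorphs, [-bo] and [-po].
By contrast the DEF suffix keeps its initial [p] throughout — that segment must be underlying.
So the underlying form is /-bo/, and voiced stops become voiceless after a vowel.

/-bo/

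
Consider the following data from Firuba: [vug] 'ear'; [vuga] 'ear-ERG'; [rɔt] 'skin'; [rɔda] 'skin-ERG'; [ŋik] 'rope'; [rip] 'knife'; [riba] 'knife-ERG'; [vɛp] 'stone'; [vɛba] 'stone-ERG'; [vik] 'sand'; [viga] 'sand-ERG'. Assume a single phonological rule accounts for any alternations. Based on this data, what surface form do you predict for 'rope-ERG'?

[ŋiga]

The root 'sand' surfaces as [vik] and [viga], with a stem-final [k] ~ [g] alternation.
The stem 'ear' ([vug], [vuga]) shows [g] unchanged in both environments, so [g] cannot be basic with [k] derived in isolation.
So /k/ is underlying, and a rule of intervocalic voicing — voiceless stops become voiced between vowels — gives [g].
The one attested form of 'rope', [ŋik], shows underlying /ŋik/. Applying the same rule between vowels gives [ŋiga].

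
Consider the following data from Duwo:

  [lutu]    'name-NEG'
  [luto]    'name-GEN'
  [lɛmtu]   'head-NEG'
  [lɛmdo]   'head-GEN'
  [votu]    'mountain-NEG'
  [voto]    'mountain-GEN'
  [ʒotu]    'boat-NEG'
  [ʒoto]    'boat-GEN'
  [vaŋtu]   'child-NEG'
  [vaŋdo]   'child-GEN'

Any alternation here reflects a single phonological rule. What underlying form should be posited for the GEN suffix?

The GEN suffix surfaces as [-do] and [-to], depending on the final segment of the stem.
The NEG suffix, which begins with [t], is invariant after every stem; so [t] is not altered by any rule here.
The GEN suffix is therefore /-do/ underlyingly, with post-vocalic devoicing: voiced stops become voiceless after a vowel.

/-do/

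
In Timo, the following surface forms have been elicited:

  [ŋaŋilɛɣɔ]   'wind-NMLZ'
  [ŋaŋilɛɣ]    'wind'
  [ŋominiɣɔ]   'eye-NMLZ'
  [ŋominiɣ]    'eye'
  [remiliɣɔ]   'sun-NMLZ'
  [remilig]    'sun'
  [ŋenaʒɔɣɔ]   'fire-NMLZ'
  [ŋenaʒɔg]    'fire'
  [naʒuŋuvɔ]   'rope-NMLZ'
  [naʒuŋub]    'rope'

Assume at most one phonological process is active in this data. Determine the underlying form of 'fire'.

/ŋenaʒɔg/

The stem for 'fire' ends in [ɣ] in [ŋenaʒɔɣɔ] but [g] in [ŋenaʒɔg].
The stem 'eye' ([ŋominiɣɔ], [ŋominiɣ]) shows [ɣ] unchanged in both environments, so [ɣ] cannot be basic with [g] derived in isolation.
So /g/ is underlying, and a rule of intervocalic spirantization — voiced stops become fricatives between vowels — gives [ɣ].
Hence 'fire' is /ŋenaʒɔg/ underlyingly.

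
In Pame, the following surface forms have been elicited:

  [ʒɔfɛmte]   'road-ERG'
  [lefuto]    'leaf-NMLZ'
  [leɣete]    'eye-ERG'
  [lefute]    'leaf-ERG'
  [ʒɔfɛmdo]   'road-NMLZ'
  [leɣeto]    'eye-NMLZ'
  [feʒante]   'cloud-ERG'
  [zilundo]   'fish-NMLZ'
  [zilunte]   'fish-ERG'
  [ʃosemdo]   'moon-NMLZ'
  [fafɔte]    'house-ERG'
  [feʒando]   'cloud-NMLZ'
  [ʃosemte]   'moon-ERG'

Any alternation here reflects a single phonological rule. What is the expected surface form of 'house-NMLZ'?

[fafɔto]

The NMLZ suffix surfaces as [-do] and [-to], depending on the final segment of the stem.
By contrast the ERG suffix keeps its initial [t] throughout — that segment must be underlying.
The NMLZ suffix is therefore /-do/ underlyingly, with post-vocalic devoicing: voiced stops become voiceless after a vowel.
After 'house', which ends in a vowel, the suffix surfaces as [-to], giving [fafɔto].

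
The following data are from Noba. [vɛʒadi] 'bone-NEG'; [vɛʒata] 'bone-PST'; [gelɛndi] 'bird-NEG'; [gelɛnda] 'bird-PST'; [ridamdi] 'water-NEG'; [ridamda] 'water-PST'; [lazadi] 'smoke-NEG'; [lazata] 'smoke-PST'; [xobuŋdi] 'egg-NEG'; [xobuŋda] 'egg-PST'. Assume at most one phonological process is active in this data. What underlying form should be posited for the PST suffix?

The PST morpheme has two allomorphs, [-da] and [-ta].
The NEG suffix, which begins with [d], is invariant after every stem; so [d] is not altered by any rule here.
So the underlying form is /-ta/, and voiceless stops become voiced after a nasal.

/-ta/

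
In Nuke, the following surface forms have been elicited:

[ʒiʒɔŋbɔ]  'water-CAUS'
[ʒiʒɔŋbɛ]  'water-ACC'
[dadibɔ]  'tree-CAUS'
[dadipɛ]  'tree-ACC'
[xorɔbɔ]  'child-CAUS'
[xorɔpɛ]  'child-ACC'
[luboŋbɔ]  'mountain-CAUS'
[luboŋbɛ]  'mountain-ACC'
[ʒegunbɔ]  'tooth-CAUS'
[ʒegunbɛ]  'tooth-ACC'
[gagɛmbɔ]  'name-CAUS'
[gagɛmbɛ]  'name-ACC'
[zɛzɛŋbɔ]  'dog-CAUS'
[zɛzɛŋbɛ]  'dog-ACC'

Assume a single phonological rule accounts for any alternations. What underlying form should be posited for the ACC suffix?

The ACC morpheme has two allomorphs, [-bɛ] and [-pɛ].
The CAUS suffix, which begins with [b], is invariant after every stem; so [b] is not altered by any rule here.
So the underlying form is /-pɛ/, and voiceless stops become voiced after a nasal.

/-pɛ/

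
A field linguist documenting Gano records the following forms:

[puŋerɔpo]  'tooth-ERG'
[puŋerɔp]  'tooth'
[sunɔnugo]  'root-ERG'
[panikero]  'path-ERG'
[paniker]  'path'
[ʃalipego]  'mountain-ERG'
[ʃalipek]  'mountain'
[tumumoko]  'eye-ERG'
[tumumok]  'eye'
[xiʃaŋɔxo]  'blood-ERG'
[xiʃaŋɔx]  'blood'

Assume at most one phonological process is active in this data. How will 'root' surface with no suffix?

The stem for 'mountain' ends in [g] in [ʃalipego] but [k] in [ʃalipek].
If /k/ were underlying and a rule turned it into [g] before the ERG suffix, 'eye' would also alternate; but it has [k] in both [tumumoko] and [tumumok].
Therefore /g/ is basic and [k] is derived by word-final obstruent devoicing (voiced obstruents become voiceless word-finally).
From [sunɔnugo] the stem 'root' is /sunɔnug/; word-finally this yields [sunɔnuk].

[sunɔnuk]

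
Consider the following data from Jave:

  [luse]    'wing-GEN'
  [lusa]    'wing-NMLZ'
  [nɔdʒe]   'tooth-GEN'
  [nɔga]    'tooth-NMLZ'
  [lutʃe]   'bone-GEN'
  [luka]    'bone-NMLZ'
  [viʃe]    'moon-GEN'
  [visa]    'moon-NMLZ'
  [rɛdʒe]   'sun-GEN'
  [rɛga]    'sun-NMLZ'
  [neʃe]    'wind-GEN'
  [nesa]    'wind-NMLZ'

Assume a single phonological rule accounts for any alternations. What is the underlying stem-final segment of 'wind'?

/ʃ/

'wind' shows [ʃ] ~ [s] at the end of the stem ([neʃe] vs [nesa]).
But 'wing' keeps [s] in both environments ([luse], [lusa]), so there is no rule changing /s/ to [ʃ] before the GEN suffix.
So /ʃ/ is underlying, and a rule of depalatalization — palato-alveolar /tʃ/, /dʒ/ and /ʃ/ become [k], [g] and [s] when no front vowel follows — gives [s].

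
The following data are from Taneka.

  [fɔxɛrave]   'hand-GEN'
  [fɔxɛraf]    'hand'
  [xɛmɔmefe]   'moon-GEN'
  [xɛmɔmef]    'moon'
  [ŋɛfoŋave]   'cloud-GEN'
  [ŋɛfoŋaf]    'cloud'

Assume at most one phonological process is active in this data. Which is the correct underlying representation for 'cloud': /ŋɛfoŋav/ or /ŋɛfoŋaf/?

/ŋɛfoŋav/

In [ŋɛfoŋave] and [ŋɛfoŋaf] the final segment of 'cloud' alternates: [v] ~ [f].
But 'moon' keeps [f] in both environments ([xɛmɔmefe], [xɛmɔmef]), so there is no rule changing /f/ to [v] before the GEN suffix.
The underlying segment must be /v/; voiced obstruents become voiceless word-finally, yielding [f] there.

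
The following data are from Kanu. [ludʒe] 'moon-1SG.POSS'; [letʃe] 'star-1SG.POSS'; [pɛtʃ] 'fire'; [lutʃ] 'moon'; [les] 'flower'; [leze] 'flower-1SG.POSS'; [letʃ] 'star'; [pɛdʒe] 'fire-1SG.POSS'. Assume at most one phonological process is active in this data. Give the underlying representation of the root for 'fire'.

The stem for 'fire' ends in [tʃ] in [pɛtʃ] but [dʒ] in [pɛdʒe].
The stem 'star' ([letʃ], [letʃe]) shows [tʃ] unchanged in both environments, so [tʃ] cannot be basic with [dʒ] derived before the 1SG.POSS suffix.
The alternation reflects word-final obstruent devoicing: voiced obstruents become voiceless word-finally. /dʒ/ is underlying.

/pɛdʒ/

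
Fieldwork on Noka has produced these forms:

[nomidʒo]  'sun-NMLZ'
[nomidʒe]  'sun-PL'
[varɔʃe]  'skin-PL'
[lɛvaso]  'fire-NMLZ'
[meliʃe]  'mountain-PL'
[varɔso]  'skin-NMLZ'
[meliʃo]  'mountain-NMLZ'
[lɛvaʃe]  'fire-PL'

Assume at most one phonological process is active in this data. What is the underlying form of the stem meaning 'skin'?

The root 'skin' surfaces as [varɔso] and [varɔʃe], with a stem-final [s] ~ [ʃ] alternation.
Compare 'mountain', with invariant [ʃ] in [meliʃo] and [meliʃe]: an analysis with underlying /ʃ/ and a rule producing [s] before the NMLZ suffix would wrongly predict alternation here too.
So /s/ is underlying, and a rule of palatalization before a front vowel — /s/ becomes palato-alveolar [ʃ] before a front vowel — gives [ʃ].
So 'skin' = /varɔs/.

/varɔs/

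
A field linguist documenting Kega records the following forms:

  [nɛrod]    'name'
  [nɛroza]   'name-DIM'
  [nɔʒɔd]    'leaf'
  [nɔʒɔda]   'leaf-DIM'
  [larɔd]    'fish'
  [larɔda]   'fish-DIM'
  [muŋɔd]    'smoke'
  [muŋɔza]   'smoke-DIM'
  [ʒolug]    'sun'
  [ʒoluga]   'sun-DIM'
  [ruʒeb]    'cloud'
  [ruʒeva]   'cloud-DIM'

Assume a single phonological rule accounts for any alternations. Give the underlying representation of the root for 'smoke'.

/muŋɔz/

In [muŋɔd] and [muŋɔza] the final segment of 'smoke' alternates: [d] ~ [z].
The stem 'fish' ([larɔd], [larɔda]) shows [d] unchanged in both environments, so [d] cannot be basic with [z] derived before the DIM suffix.
Therefore /z/ is basic and [d] is derived by word-final hardening (voiced fricatives become stops word-finally).
The underlying form of 'smoke' is therefore /muŋɔz/.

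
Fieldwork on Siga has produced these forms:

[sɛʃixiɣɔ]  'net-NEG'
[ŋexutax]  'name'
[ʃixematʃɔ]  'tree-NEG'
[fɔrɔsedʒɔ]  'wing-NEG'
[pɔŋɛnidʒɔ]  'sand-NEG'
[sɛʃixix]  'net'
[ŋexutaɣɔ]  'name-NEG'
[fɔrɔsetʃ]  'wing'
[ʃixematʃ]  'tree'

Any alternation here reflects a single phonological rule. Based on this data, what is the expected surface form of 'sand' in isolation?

[pɔŋɛnitʃ]

The root 'wing' surfaces as [fɔrɔsedʒɔ] and [fɔrɔsetʃ], with a stem-final [dʒ] ~ [tʃ] alternation.
The stem 'tree' ([ʃixematʃɔ], [ʃixematʃ]) shows [tʃ] unchanged in both environments, so [tʃ] cannot be basic with [dʒ] derived before the NEG suffix.
So /dʒ/ is underlying, and a rule of word-final obstruent devoicing — voiced obstruents become voiceless word-finally — gives [tʃ].
From [pɔŋɛnidʒɔ] the stem 'sand' is /pɔŋɛnidʒ/; word-finally this yields [pɔŋɛnitʃ].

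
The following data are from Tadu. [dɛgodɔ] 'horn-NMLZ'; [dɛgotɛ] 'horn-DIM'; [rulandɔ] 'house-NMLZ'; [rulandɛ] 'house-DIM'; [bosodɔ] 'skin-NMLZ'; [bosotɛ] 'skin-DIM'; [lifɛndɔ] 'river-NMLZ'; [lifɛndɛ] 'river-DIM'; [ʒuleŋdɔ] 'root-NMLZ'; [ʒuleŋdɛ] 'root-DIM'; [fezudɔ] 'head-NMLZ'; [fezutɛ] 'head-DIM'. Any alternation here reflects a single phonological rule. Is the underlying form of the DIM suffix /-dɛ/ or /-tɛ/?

The DIM suffix surfaces as [-dɛ] and [-tɛ], depending on the final segment of the stem.
By contrast the NMLZ suffix keeps its initial [d] throughout — that segment must be underlying.
The DIM suffix is therefore /-tɛ/ underlyingly, with post-nasal voicing: voiceless stops become voiced after a nasal.

/-tɛ/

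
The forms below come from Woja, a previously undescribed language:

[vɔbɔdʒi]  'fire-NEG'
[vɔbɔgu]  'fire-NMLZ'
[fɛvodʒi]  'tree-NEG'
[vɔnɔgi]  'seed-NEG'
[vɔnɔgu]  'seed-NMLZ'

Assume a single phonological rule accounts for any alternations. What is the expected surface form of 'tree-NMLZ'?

[fɛvogu]

In [vɔbɔdʒi] and [vɔbɔgu] the final segment of 'fire' alternates: [dʒ] ~ [g].
If /g/ were underlying and a rule turned it into [dʒ] before the NEG suffix, 'seed' would also alternate; but it has [g] in both [vɔnɔgi] and [vɔnɔgu].
The alternation reflects depalatalization: palato-alveolar /dʒ/ becomes [g] when no front vowel follows. /dʒ/ is underlying.
The one attested form of 'tree', [fɛvodʒi], shows underlying /fɛvodʒ/. Applying the same rule when no front vowel follows gives [fɛvogu].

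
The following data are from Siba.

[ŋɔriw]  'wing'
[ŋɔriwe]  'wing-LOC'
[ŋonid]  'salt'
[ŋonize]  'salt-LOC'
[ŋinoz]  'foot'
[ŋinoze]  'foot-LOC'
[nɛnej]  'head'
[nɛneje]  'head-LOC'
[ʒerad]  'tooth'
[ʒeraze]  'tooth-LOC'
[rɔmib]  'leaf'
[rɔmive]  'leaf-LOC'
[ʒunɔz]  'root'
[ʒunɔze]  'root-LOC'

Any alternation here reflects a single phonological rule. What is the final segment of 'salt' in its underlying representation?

/d/

The stem for 'salt' ends in [d] in [ŋonid] but [z] in [ŋonize].
But 'root' keeps [z] in both environments ([ʒunɔz], [ʒunɔze]), so there is no rule changing /z/ to [d] in isolation.
Therefore /d/ is basic and [z] is derived by intervocalic spirantization (voiced stops become fricatives between vowels).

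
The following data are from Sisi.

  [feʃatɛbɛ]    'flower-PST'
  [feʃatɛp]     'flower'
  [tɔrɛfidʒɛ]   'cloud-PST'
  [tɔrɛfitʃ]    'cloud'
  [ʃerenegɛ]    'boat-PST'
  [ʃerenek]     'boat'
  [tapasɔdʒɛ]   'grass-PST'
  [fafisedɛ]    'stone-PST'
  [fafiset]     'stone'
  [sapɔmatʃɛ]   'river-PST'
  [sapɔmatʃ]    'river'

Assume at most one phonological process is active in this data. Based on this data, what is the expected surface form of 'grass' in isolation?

The stem for 'cloud' ends in [dʒ] in [tɔrɛfidʒɛ] but [tʃ] in [tɔrɛfitʃ].
But 'river' keeps [tʃ] in both environments ([sapɔmatʃɛ], [sapɔmatʃ]), so there is no rule changing /tʃ/ to [dʒ] before the PST suffix.
Therefore /dʒ/ is basic and [tʃ] is derived by word-final obstruent devoicing (voiced obstruents become voiceless word-finally).
The one attested form of 'grass', [tapasɔdʒɛ], shows underlying /tapasɔdʒ/. Applying the same rule word-finally gives [tapasɔtʃ].

[tapasɔtʃ]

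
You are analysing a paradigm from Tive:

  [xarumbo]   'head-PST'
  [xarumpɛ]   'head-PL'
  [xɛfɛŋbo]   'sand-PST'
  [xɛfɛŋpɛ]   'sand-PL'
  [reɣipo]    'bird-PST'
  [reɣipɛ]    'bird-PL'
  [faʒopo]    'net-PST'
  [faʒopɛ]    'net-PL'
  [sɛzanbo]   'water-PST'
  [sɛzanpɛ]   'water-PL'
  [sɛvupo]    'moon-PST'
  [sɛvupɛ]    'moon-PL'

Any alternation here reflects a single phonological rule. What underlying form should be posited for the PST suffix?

The PST morpheme has two allomorphs, [-bo] and [-po].
By contrast the PL suffix keeps its initial [p] throughout — that segment must be underlying.
The PST suffix is therefore /-bo/ underlyingly, with post-vocalic devoicing: voiced stops become voiceless after a vowel.

/-bo/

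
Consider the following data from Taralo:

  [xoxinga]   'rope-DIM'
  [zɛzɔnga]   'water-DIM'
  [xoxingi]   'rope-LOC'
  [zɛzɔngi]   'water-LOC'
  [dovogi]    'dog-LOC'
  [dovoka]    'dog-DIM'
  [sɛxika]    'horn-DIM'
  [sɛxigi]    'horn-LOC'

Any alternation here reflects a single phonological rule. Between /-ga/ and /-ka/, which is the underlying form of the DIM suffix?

The DIM suffix surfaces as [-ga] and [-ka], depending on the final segment of the stem.
By contrast the LOC suffix keeps its initial [g] throughout — that segment must be underlying.
So the underlying form is /-ka/, and voiceless stops become voiced after a nasal.

/-ka/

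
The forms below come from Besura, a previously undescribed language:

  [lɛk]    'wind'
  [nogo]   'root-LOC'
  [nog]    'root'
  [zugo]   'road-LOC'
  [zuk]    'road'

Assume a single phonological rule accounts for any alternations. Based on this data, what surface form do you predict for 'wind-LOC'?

The stem for 'road' ends in [g] in [zugo] but [k] in [zuk].
Compare 'root', with invariant [g] in [nogo] and [nog]: an analysis with underlying /g/ and a rule producing [k] in isolation would wrongly predict alternation here too.
Therefore /k/ is basic and [g] is derived by intervocalic voicing (voiceless stops become voiced between vowels).
The one attested form of 'wind', [lɛk], shows underlying /lɛk/. Applying the same rule between vowels gives [lɛgo].

[lɛgo]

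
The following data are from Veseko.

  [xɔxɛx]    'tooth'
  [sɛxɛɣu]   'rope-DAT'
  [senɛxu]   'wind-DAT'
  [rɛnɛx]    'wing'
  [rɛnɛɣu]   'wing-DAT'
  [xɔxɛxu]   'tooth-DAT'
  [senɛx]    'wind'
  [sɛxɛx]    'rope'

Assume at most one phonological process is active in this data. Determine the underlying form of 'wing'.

/rɛnɛɣ/

'wing' shows [ɣ] ~ [x] at the end of the stem ([rɛnɛɣu] vs [rɛnɛx]).
But 'wind' keeps [x] in both environments ([senɛxu], [senɛx]), so there is no rule changing /x/ to [ɣ] before the DAT suffix.
So /ɣ/ is underlying, and a rule of word-final obstruent devoicing — voiced obstruents become voiceless word-finally — gives [x].
Hence 'wing' is /rɛnɛɣ/ underlyingly.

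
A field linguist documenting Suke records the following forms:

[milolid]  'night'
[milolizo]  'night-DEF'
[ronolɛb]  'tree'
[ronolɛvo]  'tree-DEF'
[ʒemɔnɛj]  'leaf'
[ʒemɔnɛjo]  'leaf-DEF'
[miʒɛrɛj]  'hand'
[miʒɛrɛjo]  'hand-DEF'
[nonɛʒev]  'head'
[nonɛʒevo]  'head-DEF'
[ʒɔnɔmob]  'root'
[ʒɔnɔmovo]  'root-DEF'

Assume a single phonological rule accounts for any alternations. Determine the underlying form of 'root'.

'root' shows [b] ~ [v] at the end of the stem ([ʒɔnɔmob] vs [ʒɔnɔmovo]).
The stem 'head' ([nonɛʒev], [nonɛʒevo]) shows [v] unchanged in both environments, so [v] cannot be basic with [b] derived in isolation.
The underlying segment must be /b/; voiced stops become fricatives between vowels, yielding [v] there.

/ʒɔnɔmob/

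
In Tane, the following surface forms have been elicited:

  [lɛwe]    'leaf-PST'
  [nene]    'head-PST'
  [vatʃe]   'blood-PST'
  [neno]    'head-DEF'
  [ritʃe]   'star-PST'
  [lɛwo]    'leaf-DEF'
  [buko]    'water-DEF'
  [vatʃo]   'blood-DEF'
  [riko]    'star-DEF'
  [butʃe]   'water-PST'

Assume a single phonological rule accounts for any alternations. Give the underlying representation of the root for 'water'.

/buk/

'water' shows [k] ~ [tʃ] at the end of the stem ([buko] vs [butʃe]).
The stem 'blood' ([vatʃo], [vatʃe]) shows [tʃ] unchanged in both environments, so [tʃ] cannot be basic with [k] derived before the DEF suffix.
The alternation reflects palatalization before a front vowel: /k/ becomes palato-alveolar [tʃ] before a front vowel. /k/ is underlying.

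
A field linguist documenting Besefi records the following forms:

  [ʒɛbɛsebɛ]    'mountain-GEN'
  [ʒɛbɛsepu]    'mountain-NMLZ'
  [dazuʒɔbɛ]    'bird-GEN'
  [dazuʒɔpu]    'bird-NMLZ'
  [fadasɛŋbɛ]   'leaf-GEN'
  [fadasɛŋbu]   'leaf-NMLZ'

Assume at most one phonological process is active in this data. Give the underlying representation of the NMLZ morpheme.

The NMLZ suffix surfaces as [-bu] and [-pu], depending on the final segment of the stem.
By contrast the GEN suffix keeps its initial [b] throughout — that segment must be underlying.
The NMLZ suffix is therefore /-pu/ underlyingly, with post-nasal voicing: voiceless stops become voiced after a nasal.

/-pu/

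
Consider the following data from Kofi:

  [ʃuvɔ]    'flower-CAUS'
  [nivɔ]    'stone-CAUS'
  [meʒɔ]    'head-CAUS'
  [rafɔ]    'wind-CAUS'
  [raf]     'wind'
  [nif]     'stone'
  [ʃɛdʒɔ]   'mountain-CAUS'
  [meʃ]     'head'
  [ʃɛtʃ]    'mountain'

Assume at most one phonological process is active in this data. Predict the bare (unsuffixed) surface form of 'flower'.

[ʃuf]

The stem for 'stone' ends in [f] in [nif] but [v] in [nivɔ].
Compare 'wind', with invariant [f] in [raf] and [rafɔ]: an analysis with underlying /f/ and a rule producing [v] before the CAUS suffix would wrongly predict alternation here too.
So /v/ is underlying, and a rule of word-final obstruent devoicing — voiced obstruents become voiceless word-finally — gives [f].
The one attested form of 'flower', [ʃuvɔ], shows underlying /ʃuv/. Applying the same rule word-finally gives [ʃuf].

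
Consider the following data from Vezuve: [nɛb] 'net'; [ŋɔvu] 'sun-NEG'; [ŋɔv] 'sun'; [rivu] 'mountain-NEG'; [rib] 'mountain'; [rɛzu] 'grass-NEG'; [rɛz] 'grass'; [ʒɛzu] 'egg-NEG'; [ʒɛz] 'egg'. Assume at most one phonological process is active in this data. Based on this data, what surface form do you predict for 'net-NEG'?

The root 'mountain' surfaces as [rivu] and [rib], with a stem-final [v] ~ [b] alternation.
Compare 'sun', with invariant [v] in [ŋɔvu] and [ŋɔv]: an analysis with underlying /v/ and a rule producing [b] in isolation would wrongly predict alternation here too.
The alternation reflects intervocalic spirantization: voiced stops become fricatives between vowels. /b/ is underlying.
From [nɛb] the stem 'net' is /nɛb/; between vowels this yields [nɛvu].

[nɛvu]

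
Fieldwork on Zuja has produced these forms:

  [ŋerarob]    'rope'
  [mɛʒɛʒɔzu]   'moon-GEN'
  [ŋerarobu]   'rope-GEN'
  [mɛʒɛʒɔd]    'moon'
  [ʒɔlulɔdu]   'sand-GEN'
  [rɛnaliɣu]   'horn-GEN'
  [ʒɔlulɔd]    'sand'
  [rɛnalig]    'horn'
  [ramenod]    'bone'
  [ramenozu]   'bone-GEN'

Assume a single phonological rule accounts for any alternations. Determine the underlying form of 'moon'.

In [mɛʒɛʒɔzu] and [mɛʒɛʒɔd] the final segment of 'moon' alternates: [z] ~ [d].
Compare 'sand', with invariant [d] in [ʒɔlulɔdu] and [ʒɔlulɔd]: an analysis with underlying /d/ and a rule producing [z] before the GEN suffix would wrongly predict alternation here too.
The alternation reflects word-final hardening: voiced fricatives become stops word-finally. /z/ is underlying.

/mɛʒɛʒɔz/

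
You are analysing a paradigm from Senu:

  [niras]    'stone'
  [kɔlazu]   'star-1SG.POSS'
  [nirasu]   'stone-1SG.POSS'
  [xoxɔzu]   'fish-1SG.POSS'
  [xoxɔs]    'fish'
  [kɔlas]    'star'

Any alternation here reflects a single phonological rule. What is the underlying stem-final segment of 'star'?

/z/

The stem for 'star' ends in [s] in [kɔlas] but [z] in [kɔlazu].
But 'stone' keeps [s] in both environments ([niras], [nirasu]), so there is no rule changing /s/ to [z] before the 1SG.POSS suffix.
So /z/ is underlying, and a rule of word-final obstruent devoicing — voiced obstruents become voiceless word-finally — gives [s].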